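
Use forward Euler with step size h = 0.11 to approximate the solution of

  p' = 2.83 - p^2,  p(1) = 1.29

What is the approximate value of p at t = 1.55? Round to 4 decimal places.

1.6360

Euler: p_{n+1} = p_n + h·f(t_n, p_n).
t=1.000000, p=1.290000: f=1.165900 → p ← 1.290000 + 0.11·1.165900 = 1.418249
t=1.110000, p=1.418249: f=0.818570 → p ← 1.418249 + 0.11·0.818570 = 1.508292
t=1.220000, p=1.508292: f=0.555056 → p ← 1.508292 + 0.11·0.555056 = 1.569348
t=1.330000, p=1.569348: f=0.367147 → p ← 1.569348 + 0.11·0.367147 = 1.609734
t=1.440000, p=1.609734: f=0.238756 → p ← 1.609734 + 0.11·0.238756 = 1.635997
p(1.55) ≈ 1.6360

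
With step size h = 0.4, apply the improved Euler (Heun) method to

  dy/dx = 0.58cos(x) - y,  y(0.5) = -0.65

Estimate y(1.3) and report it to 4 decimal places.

Heun: k1 = f(x_n, y_n); k2 = f(x_n + h, y_n + h·k1); y_{n+1} = y_n + (h/2)·(k1 + k2).
x=0.500000, y=-0.650000:
  k1 = f(0.500000, -0.650000) = 1.158998
  k2 = f(0.900000, -0.186401) = 0.546935
  y ← -0.650000 + (0.4/2)·(1.158998 + 0.546935) = -0.308813
x=0.900000, y=-0.308813:
  k1 = f(0.900000, -0.308813) = 0.669347
  k2 = f(1.300000, -0.041075) = 0.196224
  y ← -0.308813 + (0.4/2)·(0.669347 + 0.196224) = -0.135699
y(1.3) ≈ -0.1357

-0.1357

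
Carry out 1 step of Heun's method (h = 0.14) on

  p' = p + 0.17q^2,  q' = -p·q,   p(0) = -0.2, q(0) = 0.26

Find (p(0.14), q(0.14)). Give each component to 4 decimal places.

-0.2282, 0.2679

Heun on (p,q): k1 = f(x_n, state_n); k2 = f(x_n + h, state_n + h·k1); state_{n+1} = state_n + (h/2)·(k1 + k2).
0.000000: (-0.200000, 0.260000)
  k1 = (-0.188508, 0.052000)
  predictor → (-0.226391, 0.267280)
  k2 = (-0.214247, 0.060510)
  → (-0.228193, 0.267876)
(p(0.14), q(0.14)) ≈ (-0.2282, 0.2679)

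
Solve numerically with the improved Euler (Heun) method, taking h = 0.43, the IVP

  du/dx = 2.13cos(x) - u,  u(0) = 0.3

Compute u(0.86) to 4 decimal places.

Heun: k1 = f(x_n, u_n); k2 = f(x_n + h, u_n + h·k1); u_{n+1} = u_n + (h/2)·(k1 + k2).
x=0.000000, u=0.300000:
  k1 = f(0.000000, 0.300000) = 1.830000
  k2 = f(0.430000, 1.086900) = 0.849197
  u ← 0.300000 + (0.43/2)·(1.830000 + 0.849197) = 0.876027
x=0.430000, u=0.876027:
  k1 = f(0.430000, 0.876027) = 1.060070
  k2 = f(0.860000, 1.331857) = 0.057834
  u ← 0.876027 + (0.43/2)·(1.060070 + 0.057834) = 1.116377
u(0.86) ≈ 1.1164

1.1164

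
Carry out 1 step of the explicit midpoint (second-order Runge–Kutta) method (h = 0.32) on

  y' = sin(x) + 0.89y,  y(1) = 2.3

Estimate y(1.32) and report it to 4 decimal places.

Midpoint: k1 = f(x_n, y_n); k2 = f(x_n + h/2, y_n + (h/2)·k1); y_{n+1} = y_n + h·k2.
x=1.000000, y=2.300000:
  k1 = f(1.000000, 2.300000) = 2.888471
  k2 = f(1.160000, 2.762155) = 3.375121
  y ← 2.300000 + 0.32·3.375121 = 3.380039
y(1.32) ≈ 3.3800

3.3800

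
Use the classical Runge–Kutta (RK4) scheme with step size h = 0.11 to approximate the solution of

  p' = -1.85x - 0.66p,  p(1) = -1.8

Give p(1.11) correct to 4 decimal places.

RK4: k1 = f(x_n, p_n); k2 = f(x_n + h/2, p_n + (h/2)·k1); k3 = f(x_n + h/2, p_n + (h/2)·k2); k4 = f(x_n + h, p_n + h·k3); p_{n+1} = p_n + (h/6)·(k1 + 2k2 + 2k3 + k4).
x=1.000000, p=-1.800000:
  k1 = f(1.000000, -1.800000) = -0.662000
  k2 = f(1.055000, -1.836410) = -0.739719
  k3 = f(1.055000, -1.840685) = -0.736898
  k4 = f(1.110000, -1.881059) = -0.812001
  p ← -1.800000 + (0.11/6)·(k1 + 2k2 + 2k3 + k4) = -1.881166
p(1.11) ≈ -1.8812

-1.8812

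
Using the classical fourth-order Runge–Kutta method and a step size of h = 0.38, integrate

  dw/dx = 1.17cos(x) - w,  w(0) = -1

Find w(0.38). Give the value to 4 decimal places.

-0.3238

RK4: k1 = f(x_n, w_n); k2 = f(x_n + h/2, w_n + (h/2)·k1); k3 = f(x_n + h/2, w_n + (h/2)·k2); k4 = f(x_n + h, w_n + h·k3); w_{n+1} = w_n + (h/6)·(k1 + 2k2 + 2k3 + k4).
x=0.000000, w=-1.000000:
  k1 = f(0.000000, -1.000000) = 2.170000
  k2 = f(0.190000, -0.587700) = 1.736645
  k3 = f(0.190000, -0.670037) = 1.818982
  k4 = f(0.380000, -0.308787) = 1.395324
  w ← -1.000000 + (0.38/6)·(k1 + 2k2 + 2k3 + k4) = -0.323817
w(0.38) ≈ -0.3238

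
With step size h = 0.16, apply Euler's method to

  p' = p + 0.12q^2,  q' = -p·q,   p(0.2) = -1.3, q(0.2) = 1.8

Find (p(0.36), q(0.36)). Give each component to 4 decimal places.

-1.4458, 2.1744

Euler on (p,q): p_{n+1} = p_n + h·p', q_{n+1} = q_n + h·q'.
0.200000: (-1.300000, 1.800000); f=(-0.911200, 2.340000) → (-1.445792, 2.174400)
(p(0.36), q(0.36)) ≈ (-1.4458, 2.1744)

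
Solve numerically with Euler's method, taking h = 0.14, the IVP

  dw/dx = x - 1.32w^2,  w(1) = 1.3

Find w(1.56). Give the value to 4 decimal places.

1.0308

Euler: w_{n+1} = w_n + h·f(x_n, w_n).
x=1.000000, w=1.300000: f=-1.230800 → w ← 1.300000 + 0.14·(-1.230800) = 1.127688
x=1.140000, w=1.127688: f=-0.538618 → w ← 1.127688 + 0.14·(-0.538618) = 1.052281
x=1.280000, w=1.052281: f=-0.181631 → w ← 1.052281 + 0.14·(-0.181631) = 1.026853
x=1.420000, w=1.026853: f=0.028156 → w ← 1.026853 + 0.14·0.028156 = 1.030795
w(1.56) ≈ 1.0308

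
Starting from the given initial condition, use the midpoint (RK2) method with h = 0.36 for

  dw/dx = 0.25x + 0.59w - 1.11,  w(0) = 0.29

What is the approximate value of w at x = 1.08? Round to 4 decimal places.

Midpoint: k1 = f(x_n, w_n); k2 = f(x_n + h/2, w_n + (h/2)·k1); w_{n+1} = w_n + h·k2.
x=0.000000, w=0.290000:
  k1 = f(0.000000, 0.290000) = -0.938900
  k2 = f(0.180000, 0.120998) = -0.993611
  w ← 0.290000 + 0.36·(-0.993611) = -0.067700
x=0.360000, w=-0.067700:
  k1 = f(0.360000, -0.067700) = -1.059943
  k2 = f(0.540000, -0.258490) = -1.127509
  w ← -0.067700 + 0.36·(-1.127509) = -0.473603
x=0.720000, w=-0.473603:
  k1 = f(0.720000, -0.473603) = -1.209426
  k2 = f(0.900000, -0.691300) = -1.292867
  w ← -0.473603 + 0.36·(-1.292867) = -0.939035
w(1.08) ≈ -0.9390

-0.9390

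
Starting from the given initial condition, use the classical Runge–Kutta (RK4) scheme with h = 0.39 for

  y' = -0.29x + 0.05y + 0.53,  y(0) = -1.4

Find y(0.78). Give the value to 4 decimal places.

RK4: k1 = f(x_n, y_n); k2 = f(x_n + h/2, y_n + (h/2)·k1); k3 = f(x_n + h/2, y_n + (h/2)·k2); k4 = f(x_n + h, y_n + h·k3); y_{n+1} = y_n + (h/6)·(k1 + 2k2 + 2k3 + k4).
x=0.000000, y=-1.400000:
  k1 = f(0.000000, -1.400000) = 0.460000
  k2 = f(0.195000, -1.310300) = 0.407935
  k3 = f(0.195000, -1.320453) = 0.407427
  k4 = f(0.390000, -1.241103) = 0.354845
  y ← -1.400000 + (0.39/6)·(k1 + 2k2 + 2k3 + k4) = -1.241038
x=0.390000, y=-1.241038:
  k1 = f(0.390000, -1.241038) = 0.354848
  k2 = f(0.585000, -1.171843) = 0.301758
  k3 = f(0.585000, -1.182195) = 0.301240
  k4 = f(0.780000, -1.123554) = 0.247622
  y ← -1.241038 + (0.39/6)·(k1 + 2k2 + 2k3 + k4) = -1.123488
y(0.78) ≈ -1.1235

-1.1235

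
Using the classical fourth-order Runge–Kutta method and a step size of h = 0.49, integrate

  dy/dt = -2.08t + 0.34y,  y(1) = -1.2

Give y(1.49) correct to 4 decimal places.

-2.7907

RK4: k1 = f(t_n, y_n); k2 = f(t_n + h/2, y_n + (h/2)·k1); k3 = f(t_n + h/2, y_n + (h/2)·k2); k4 = f(t_n + h, y_n + h·k3); y_{n+1} = y_n + (h/6)·(k1 + 2k2 + 2k3 + k4).
t=1.000000, y=-1.200000:
  k1 = f(1.000000, -1.200000) = -2.488000
  k2 = f(1.245000, -1.809560) = -3.204850
  k3 = f(1.245000, -1.985188) = -3.264564
  k4 = f(1.490000, -2.799636) = -4.051076
  y ← -1.200000 + (0.49/6)·(k1 + 2k2 + 2k3 + k4) = -2.790696
y(1.49) ≈ -2.7907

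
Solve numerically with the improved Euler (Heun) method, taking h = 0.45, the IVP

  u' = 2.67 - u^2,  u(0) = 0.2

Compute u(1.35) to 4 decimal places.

Heun: k1 = f(x_n, u_n); k2 = f(x_n + h, u_n + h·k1); u_{n+1} = u_n + (h/2)·(k1 + k2).
x=0.000000, u=0.200000:
  k1 = f(0.000000, 0.200000) = 2.630000
  k2 = f(0.450000, 1.383500) = 0.755928
  u ← 0.200000 + (0.45/2)·(2.630000 + 0.755928) = 0.961834
x=0.450000, u=0.961834:
  k1 = f(0.450000, 0.961834) = 1.744876
  k2 = f(0.900000, 1.747028) = -0.382106
  u ← 0.961834 + (0.45/2)·(1.744876 + (-0.382106)) = 1.268457
x=0.900000, u=1.268457:
  k1 = f(0.900000, 1.268457) = 1.061017
  k2 = f(1.350000, 1.745915) = -0.378218
  u ← 1.268457 + (0.45/2)·(1.061017 + (-0.378218)) = 1.422087
u(1.35) ≈ 1.4221

1.4221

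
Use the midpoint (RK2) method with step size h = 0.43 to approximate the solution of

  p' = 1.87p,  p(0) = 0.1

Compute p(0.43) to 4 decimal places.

0.2127

Midpoint: k1 = f(x_n, p_n); k2 = f(x_n + h/2, p_n + (h/2)·k1); p_{n+1} = p_n + h·k2.
x=0.000000, p=0.100000:
  k1 = f(0.000000, 0.100000) = 0.187000
  k2 = f(0.215000, 0.140205) = 0.262183
  p ← 0.100000 + 0.43·0.262183 = 0.212739
p(0.43) ≈ 0.2127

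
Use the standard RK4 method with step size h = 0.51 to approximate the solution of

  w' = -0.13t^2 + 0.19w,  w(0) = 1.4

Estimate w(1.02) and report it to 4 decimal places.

1.6511

RK4: k1 = f(t_n, w_n); k2 = f(t_n + h/2, w_n + (h/2)·k1); k3 = f(t_n + h/2, w_n + (h/2)·k2); k4 = f(t_n + h, w_n + h·k3); w_{n+1} = w_n + (h/6)·(k1 + 2k2 + 2k3 + k4).
t=0.000000, w=1.400000:
  k1 = f(0.000000, 1.400000) = 0.266000
  k2 = f(0.255000, 1.467830) = 0.270434
  k3 = f(0.255000, 1.468961) = 0.270649
  k4 = f(0.510000, 1.538031) = 0.258413
  w ← 1.400000 + (0.51/6)·(k1 + 2k2 + 2k3 + k4) = 1.536559
t=0.510000, w=1.536559:
  k1 = f(0.510000, 1.536559) = 0.258133
  k2 = f(0.765000, 1.602383) = 0.228374
  k3 = f(0.765000, 1.594795) = 0.226932
  k4 = f(1.020000, 1.652295) = 0.178684
  w ← 1.536559 + (0.51/6)·(k1 + 2k2 + 2k3 + k4) = 1.651091
w(1.02) ≈ 1.6511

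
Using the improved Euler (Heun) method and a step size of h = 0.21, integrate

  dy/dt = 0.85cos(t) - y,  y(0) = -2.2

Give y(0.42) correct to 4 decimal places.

-1.1721

Heun: k1 = f(t_n, y_n); k2 = f(t_n + h, y_n + h·k1); y_{n+1} = y_n + (h/2)·(k1 + k2).
t=0.000000, y=-2.200000:
  k1 = f(0.000000, -2.200000) = 3.050000
  k2 = f(0.210000, -1.559500) = 2.390826
  y ← -2.200000 + (0.21/2)·(3.050000 + 2.390826) = -1.628713
t=0.210000, y=-1.628713:
  k1 = f(0.210000, -1.628713) = 2.460040
  k2 = f(0.420000, -1.112105) = 1.888231
  y ← -1.628713 + (0.21/2)·(2.460040 + 1.888231) = -1.172145
y(0.42) ≈ -1.1721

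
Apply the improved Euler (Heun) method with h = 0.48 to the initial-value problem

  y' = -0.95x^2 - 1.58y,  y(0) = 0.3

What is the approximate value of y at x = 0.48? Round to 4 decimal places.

0.1062

Heun: k1 = f(x_n, y_n); k2 = f(x_n + h, y_n + h·k1); y_{n+1} = y_n + (h/2)·(k1 + k2).
x=0.000000, y=0.300000:
  k1 = f(0.000000, 0.300000) = -0.474000
  k2 = f(0.480000, 0.072480) = -0.333398
  y ← 0.300000 + (0.48/2)·(-0.474000 + (-0.333398)) = 0.106224
y(0.48) ≈ 0.1062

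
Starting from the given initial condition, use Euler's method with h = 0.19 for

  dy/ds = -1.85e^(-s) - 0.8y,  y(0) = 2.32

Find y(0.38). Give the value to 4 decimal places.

Euler: y_{n+1} = y_n + h·f(s_n, y_n).
s=0.000000, y=2.320000: f=-3.706000 → y ← 2.320000 + 0.19·(-3.706000) = 1.615860
s=0.190000, y=1.615860: f=-2.822562 → y ← 1.615860 + 0.19·(-2.822562) = 1.079573
y(0.38) ≈ 1.0796

1.0796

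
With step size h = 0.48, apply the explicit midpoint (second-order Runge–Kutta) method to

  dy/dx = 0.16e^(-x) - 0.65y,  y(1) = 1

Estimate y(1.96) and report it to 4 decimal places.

0.5668

Midpoint: k1 = f(x_n, y_n); k2 = f(x_n + h/2, y_n + (h/2)·k1); y_{n+1} = y_n + h·k2.
x=1.000000, y=1.000000:
  k1 = f(1.000000, 1.000000) = -0.591139
  k2 = f(1.240000, 0.858127) = -0.511481
  y ← 1.000000 + 0.48·(-0.511481) = 0.754489
x=1.480000, y=0.754489:
  k1 = f(1.480000, 0.754489) = -0.453996
  k2 = f(1.720000, 0.645530) = -0.390944
  y ← 0.754489 + 0.48·(-0.390944) = 0.566836
y(1.96) ≈ 0.5668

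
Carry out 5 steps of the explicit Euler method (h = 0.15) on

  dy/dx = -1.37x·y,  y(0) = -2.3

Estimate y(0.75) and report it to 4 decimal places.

Euler: y_{n+1} = y_n + h·f(x_n, y_n).
x=0.000000, y=-2.300000: f=0.000000 → y ← -2.300000 + 0.15·0.000000 = -2.300000
x=0.150000, y=-2.300000: f=0.472650 → y ← -2.300000 + 0.15·0.472650 = -2.229102
x=0.300000, y=-2.229102: f=0.916161 → y ← -2.229102 + 0.15·0.916161 = -2.091678
x=0.450000, y=-2.091678: f=1.289520 → y ← -2.091678 + 0.15·1.289520 = -1.898250
x=0.600000, y=-1.898250: f=1.560362 → y ← -1.898250 + 0.15·1.560362 = -1.664196
y(0.75) ≈ -1.6642

-1.6642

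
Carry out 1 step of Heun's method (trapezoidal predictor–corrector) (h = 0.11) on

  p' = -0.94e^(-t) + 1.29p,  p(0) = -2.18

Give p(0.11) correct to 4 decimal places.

-2.6166

Heun: k1 = f(t_n, p_n); k2 = f(t_n + h, p_n + h·k1); p_{n+1} = p_n + (h/2)·(k1 + k2).
t=0.000000, p=-2.180000:
  k1 = f(0.000000, -2.180000) = -3.752200
  k2 = f(0.110000, -2.592742) = -4.186721
  p ← -2.180000 + (0.11/2)·(-3.752200 + (-4.186721)) = -2.616641
p(0.11) ≈ -2.6166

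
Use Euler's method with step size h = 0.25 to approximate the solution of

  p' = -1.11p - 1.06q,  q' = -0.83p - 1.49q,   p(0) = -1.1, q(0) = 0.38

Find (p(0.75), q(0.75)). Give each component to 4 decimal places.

-0.6836, 0.4603

Euler on (p,q): p_{n+1} = p_n + h·p', q_{n+1} = q_n + h·q'.
0.000000: (-1.100000, 0.380000); f=(0.818200, 0.346800) → (-0.895450, 0.466700)
0.250000: (-0.895450, 0.466700); f=(0.499248, 0.047841) → (-0.770638, 0.478660)
0.500000: (-0.770638, 0.478660); f=(0.348029, -0.073574) → (-0.683631, 0.460267)
(p(0.75), q(0.75)) ≈ (-0.6836, 0.4603)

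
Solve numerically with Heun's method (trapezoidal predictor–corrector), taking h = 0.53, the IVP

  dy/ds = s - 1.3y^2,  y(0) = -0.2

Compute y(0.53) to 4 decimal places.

Heun: k1 = f(s_n, y_n); k2 = f(s_n + h, y_n + h·k1); y_{n+1} = y_n + (h/2)·(k1 + k2).
s=0.000000, y=-0.200000:
  k1 = f(0.000000, -0.200000) = -0.052000
  k2 = f(0.530000, -0.227560) = 0.462681
  y ← -0.200000 + (0.53/2)·(-0.052000 + 0.462681) = -0.091169
y(0.53) ≈ -0.0912

-0.0912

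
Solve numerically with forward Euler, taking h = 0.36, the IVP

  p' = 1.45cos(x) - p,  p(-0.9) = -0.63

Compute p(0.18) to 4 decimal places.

Euler: p_{n+1} = p_n + h·f(x_n, p_n).
x=-0.900000, p=-0.630000: f=1.531334 → p ← -0.630000 + 0.36·1.531334 = -0.078720
x=-0.540000, p=-0.078720: f=1.322397 → p ← -0.078720 + 0.36·1.322397 = 0.397343
x=-0.180000, p=0.397343: f=1.029230 → p ← 0.397343 + 0.36·1.029230 = 0.767866
p(0.18) ≈ 0.7679

0.7679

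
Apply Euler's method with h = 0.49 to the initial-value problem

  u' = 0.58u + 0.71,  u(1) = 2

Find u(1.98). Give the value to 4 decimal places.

4.0930

Euler: u_{n+1} = u_n + h·f(t_n, u_n).
t=1.000000, u=2.000000: f=1.870000 → u ← 2.000000 + 0.49·1.870000 = 2.916300
t=1.490000, u=2.916300: f=2.401454 → u ← 2.916300 + 0.49·2.401454 = 4.093012
u(1.98) ≈ 4.0930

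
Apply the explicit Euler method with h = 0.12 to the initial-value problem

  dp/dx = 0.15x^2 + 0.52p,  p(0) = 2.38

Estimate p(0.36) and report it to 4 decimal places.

2.8552

Euler: p_{n+1} = p_n + h·f(x_n, p_n).
x=0.000000, p=2.380000: f=1.237600 → p ← 2.380000 + 0.12·1.237600 = 2.528512
x=0.120000, p=2.528512: f=1.316986 → p ← 2.528512 + 0.12·1.316986 = 2.686550
x=0.240000, p=2.686550: f=1.405646 → p ← 2.686550 + 0.12·1.405646 = 2.855228
p(0.36) ≈ 2.8552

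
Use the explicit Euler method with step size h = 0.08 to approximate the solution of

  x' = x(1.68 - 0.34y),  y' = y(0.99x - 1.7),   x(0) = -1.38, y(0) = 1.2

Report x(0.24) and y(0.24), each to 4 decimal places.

Euler on (x,y): x_{n+1} = x_n + h·x', y_{n+1} = y_n + h·y'.
0.000000: (-1.380000, 1.200000); f=(-1.755360, -3.679440) → (-1.520429, 0.905645)
0.080000: (-1.520429, 0.905645); f=(-2.086151, -2.902795) → (-1.687321, 0.673421)
0.160000: (-1.687321, 0.673421); f=(-2.448365, -2.269731) → (-1.883190, 0.491843)
(x(0.24), y(0.24)) ≈ (-1.8832, 0.4918)

-1.8832, 0.4918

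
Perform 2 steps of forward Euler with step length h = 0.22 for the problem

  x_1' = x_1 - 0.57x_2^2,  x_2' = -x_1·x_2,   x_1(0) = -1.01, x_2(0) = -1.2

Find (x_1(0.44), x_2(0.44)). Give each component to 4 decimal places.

Euler on (x_1,x_2): x_1_{n+1} = x_1_n + h·x_1', x_2_{n+1} = x_2_n + h·x_2'.
0.000000: (-1.010000, -1.200000); f=(-1.830800, -1.212000) → (-1.412776, -1.466640)
0.220000: (-1.412776, -1.466640); f=(-2.638865, -2.072034) → (-1.993326, -1.922487)
(x_1(0.44), x_2(0.44)) ≈ (-1.9933, -1.9225)

-1.9933, -1.9225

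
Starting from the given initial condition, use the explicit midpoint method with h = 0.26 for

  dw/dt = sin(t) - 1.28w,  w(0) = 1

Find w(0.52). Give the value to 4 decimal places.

0.6342

Midpoint: k1 = f(t_n, w_n); k2 = f(t_n + h/2, w_n + (h/2)·k1); w_{n+1} = w_n + h·k2.
t=0.000000, w=1.000000:
  k1 = f(0.000000, 1.000000) = -1.280000
  k2 = f(0.130000, 0.833600) = -0.937374
  w ← 1.000000 + 0.26·(-0.937374) = 0.756283
t=0.260000, w=0.756283:
  k1 = f(0.260000, 0.756283) = -0.710961
  k2 = f(0.390000, 0.663858) = -0.469550
  w ← 0.756283 + 0.26·(-0.469550) = 0.634200
w(0.52) ≈ 0.6342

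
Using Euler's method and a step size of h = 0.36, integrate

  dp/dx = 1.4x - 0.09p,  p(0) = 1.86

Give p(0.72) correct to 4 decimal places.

Euler: p_{n+1} = p_n + h·f(x_n, p_n).
x=0.000000, p=1.860000: f=-0.167400 → p ← 1.860000 + 0.36·(-0.167400) = 1.799736
x=0.360000, p=1.799736: f=0.342024 → p ← 1.799736 + 0.36·0.342024 = 1.922865
p(0.72) ≈ 1.9229

1.9229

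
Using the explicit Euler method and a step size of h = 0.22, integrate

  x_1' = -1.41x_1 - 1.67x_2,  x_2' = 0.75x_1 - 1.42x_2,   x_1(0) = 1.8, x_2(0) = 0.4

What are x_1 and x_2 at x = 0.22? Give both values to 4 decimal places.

Euler on (x_1,x_2): x_1_{n+1} = x_1_n + h·x_1', x_2_{n+1} = x_2_n + h·x_2'.
0.000000: (1.800000, 0.400000); f=(-3.206000, 0.782000) → (1.094680, 0.572040)
(x_1(0.22), x_2(0.22)) ≈ (1.0947, 0.5720)

1.0947, 0.5720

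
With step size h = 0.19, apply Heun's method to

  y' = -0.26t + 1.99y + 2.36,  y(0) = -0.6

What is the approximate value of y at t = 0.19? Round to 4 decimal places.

-0.3413

Heun: k1 = f(t_n, y_n); k2 = f(t_n + h, y_n + h·k1); y_{n+1} = y_n + (h/2)·(k1 + k2).
t=0.000000, y=-0.600000:
  k1 = f(0.000000, -0.600000) = 1.166000
  k2 = f(0.190000, -0.378460) = 1.557465
  y ← -0.600000 + (0.19/2)·(1.166000 + 1.557465) = -0.341271
y(0.19) ≈ -0.3413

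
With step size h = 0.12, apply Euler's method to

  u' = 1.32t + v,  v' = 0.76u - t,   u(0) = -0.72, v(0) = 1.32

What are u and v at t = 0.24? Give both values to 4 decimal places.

Euler on (u,v): u_{n+1} = u_n + h·u', v_{n+1} = v_n + h·v'.
0.000000: (-0.720000, 1.320000); f=(1.320000, -0.547200) → (-0.561600, 1.254336)
0.120000: (-0.561600, 1.254336); f=(1.412736, -0.546816) → (-0.392072, 1.188718)
(u(0.24), v(0.24)) ≈ (-0.3921, 1.1887)

-0.3921, 1.1887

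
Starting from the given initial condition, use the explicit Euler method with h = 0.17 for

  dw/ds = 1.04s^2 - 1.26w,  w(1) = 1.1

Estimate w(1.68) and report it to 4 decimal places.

Euler: w_{n+1} = w_n + h·f(s_n, w_n).
s=1.000000, w=1.100000: f=-0.346000 → w ← 1.100000 + 0.17·(-0.346000) = 1.041180
s=1.170000, w=1.041180: f=0.111769 → w ← 1.041180 + 0.17·0.111769 = 1.060181
s=1.340000, w=1.060181: f=0.531596 → w ← 1.060181 + 0.17·0.531596 = 1.150552
s=1.510000, w=1.150552: f=0.921608 → w ← 1.150552 + 0.17·0.921608 = 1.307226
w(1.68) ≈ 1.3072

1.3072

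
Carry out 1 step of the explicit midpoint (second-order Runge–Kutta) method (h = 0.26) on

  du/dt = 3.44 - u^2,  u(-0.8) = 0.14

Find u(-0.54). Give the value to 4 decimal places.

Midpoint: k1 = f(t_n, u_n); k2 = f(t_n + h/2, u_n + (h/2)·k1); u_{n+1} = u_n + h·k2.
t=-0.800000, u=0.140000:
  k1 = f(-0.800000, 0.140000) = 3.420400
  k2 = f(-0.670000, 0.584652) = 3.098182
  u ← 0.140000 + 0.26·3.098182 = 0.945527
u(-0.54) ≈ 0.9455

0.9455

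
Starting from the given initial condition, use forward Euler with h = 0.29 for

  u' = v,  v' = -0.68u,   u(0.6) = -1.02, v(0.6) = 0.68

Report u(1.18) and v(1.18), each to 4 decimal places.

Euler on (u,v): u_{n+1} = u_n + h·u', v_{n+1} = v_n + h·v'.
0.600000: (-1.020000, 0.680000); f=(0.680000, 0.693600) → (-0.822800, 0.881144)
0.890000: (-0.822800, 0.881144); f=(0.881144, 0.559504) → (-0.567268, 1.043400)
(u(1.18), v(1.18)) ≈ (-0.5673, 1.0434)

-0.5673, 1.0434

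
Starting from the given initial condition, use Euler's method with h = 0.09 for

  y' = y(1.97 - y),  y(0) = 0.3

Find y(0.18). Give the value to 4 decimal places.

Euler: y_{n+1} = y_n + h·f(t_n, y_n).
t=0.000000, y=0.300000: f=0.501000 → y ← 0.300000 + 0.09·0.501000 = 0.345090
t=0.090000, y=0.345090: f=0.560740 → y ← 0.345090 + 0.09·0.560740 = 0.395557
y(0.18) ≈ 0.3956

0.3956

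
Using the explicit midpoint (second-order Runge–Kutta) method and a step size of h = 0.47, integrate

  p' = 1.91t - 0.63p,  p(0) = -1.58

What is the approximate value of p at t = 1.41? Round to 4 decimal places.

0.8138

Midpoint: k1 = f(t_n, p_n); k2 = f(t_n + h/2, p_n + (h/2)·k1); p_{n+1} = p_n + h·k2.
t=0.000000, p=-1.580000:
  k1 = f(0.000000, -1.580000) = 0.995400
  k2 = f(0.235000, -1.346081) = 1.296881
  p ← -1.580000 + 0.47·1.296881 = -0.970466
t=0.470000, p=-0.970466:
  k1 = f(0.470000, -0.970466) = 1.509094
  k2 = f(0.705000, -0.615829) = 1.734522
  p ← -0.970466 + 0.47·1.734522 = -0.155240
t=0.940000, p=-0.155240:
  k1 = f(0.940000, -0.155240) = 1.893201
  k2 = f(1.175000, 0.289662) = 2.061763
  p ← -0.155240 + 0.47·2.061763 = 0.813788
p(1.41) ≈ 0.8138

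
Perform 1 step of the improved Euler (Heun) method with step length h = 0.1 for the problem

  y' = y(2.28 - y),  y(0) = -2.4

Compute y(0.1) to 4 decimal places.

-3.9839

Heun: k1 = f(s_n, y_n); k2 = f(s_n + h, y_n + h·k1); y_{n+1} = y_n + (h/2)·(k1 + k2).
s=0.000000, y=-2.400000:
  k1 = f(0.000000, -2.400000) = -11.232000
  k2 = f(0.100000, -3.523200) = -20.445834
  y ← -2.400000 + (0.1/2)·(-11.232000 + (-20.445834)) = -3.983892
y(0.1) ≈ -3.9839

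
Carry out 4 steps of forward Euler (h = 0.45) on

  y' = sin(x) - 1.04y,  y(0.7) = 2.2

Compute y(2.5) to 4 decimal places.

Euler: y_{n+1} = y_n + h·f(x_n, y_n).
x=0.700000, y=2.200000: f=-1.643782 → y ← 2.200000 + 0.45·(-1.643782) = 1.460298
x=1.150000, y=1.460298: f=-0.605946 → y ← 1.460298 + 0.45·(-0.605946) = 1.187622
x=1.600000, y=1.187622: f=-0.235554 → y ← 1.187622 + 0.45·(-0.235554) = 1.081623
x=2.050000, y=1.081623: f=-0.237526 → y ← 1.081623 + 0.45·(-0.237526) = 0.974737
y(2.5) ≈ 0.9747

0.9747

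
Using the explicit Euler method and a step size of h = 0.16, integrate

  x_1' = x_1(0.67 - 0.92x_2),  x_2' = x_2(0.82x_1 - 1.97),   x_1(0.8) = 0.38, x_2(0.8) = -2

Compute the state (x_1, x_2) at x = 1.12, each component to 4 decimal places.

0.7049, -1.1089

Euler on (x_1,x_2): x_1_{n+1} = x_1_n + h·x_1', x_2_{n+1} = x_2_n + h·x_2'.
0.800000: (0.380000, -2.000000); f=(0.953800, 3.316800) → (0.532608, -1.469312)
0.960000: (0.532608, -1.469312); f=(1.076809, 2.252839) → (0.704897, -1.108858)
(x_1(1.12), x_2(1.12)) ≈ (0.7049, -1.1089)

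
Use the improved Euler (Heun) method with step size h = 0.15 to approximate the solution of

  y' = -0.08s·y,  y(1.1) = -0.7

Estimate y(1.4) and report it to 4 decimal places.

-0.6793

Heun: k1 = f(s_n, y_n); k2 = f(s_n + h, y_n + h·k1); y_{n+1} = y_n + (h/2)·(k1 + k2).
s=1.100000, y=-0.700000:
  k1 = f(1.100000, -0.700000) = 0.061600
  k2 = f(1.250000, -0.690760) = 0.069076
  y ← -0.700000 + (0.15/2)·(0.061600 + 0.069076) = -0.690199
s=1.250000, y=-0.690199:
  k1 = f(1.250000, -0.690199) = 0.069020
  k2 = f(1.400000, -0.679846) = 0.076143
  y ← -0.690199 + (0.15/2)·(0.069020 + 0.076143) = -0.679312
y(1.4) ≈ -0.6793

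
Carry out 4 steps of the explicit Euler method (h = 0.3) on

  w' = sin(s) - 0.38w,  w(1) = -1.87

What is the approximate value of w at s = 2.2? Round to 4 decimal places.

Euler: w_{n+1} = w_n + h·f(s_n, w_n).
s=1.000000, w=-1.870000: f=1.552071 → w ← -1.870000 + 0.3·1.552071 = -1.404379
s=1.300000, w=-1.404379: f=1.497222 → w ← -1.404379 + 0.3·1.497222 = -0.955212
s=1.600000, w=-0.955212: f=1.362554 → w ← -0.955212 + 0.3·1.362554 = -0.546446
s=1.900000, w=-0.546446: f=1.153949 → w ← -0.546446 + 0.3·1.153949 = -0.200261
w(2.2) ≈ -0.2003

-0.2003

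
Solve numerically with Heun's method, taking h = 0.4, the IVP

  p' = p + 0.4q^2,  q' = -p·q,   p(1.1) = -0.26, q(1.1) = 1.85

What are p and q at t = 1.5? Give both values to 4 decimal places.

Heun on (p,q): k1 = f(t_n, state_n); k2 = f(t_n + h, state_n + h·k1); state_{n+1} = state_n + (h/2)·(k1 + k2).
1.100000: (-0.260000, 1.850000)
  k1 = (1.109000, 0.481000)
  predictor → (0.183600, 2.042400)
  k2 = (1.852159, -0.374985)
  → (0.332232, 1.871203)
(p(1.5), q(1.5)) ≈ (0.3322, 1.8712)

0.3322, 1.8712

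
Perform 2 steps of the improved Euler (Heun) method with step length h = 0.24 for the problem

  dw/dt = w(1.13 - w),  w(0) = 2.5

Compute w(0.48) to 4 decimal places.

1.6929

Heun: k1 = f(t_n, w_n); k2 = f(t_n + h, w_n + h·k1); w_{n+1} = w_n + (h/2)·(k1 + k2).
t=0.000000, w=2.500000:
  k1 = f(0.000000, 2.500000) = -3.425000
  k2 = f(0.240000, 1.678000) = -0.919544
  w ← 2.500000 + (0.24/2)·(-3.425000 + (-0.919544)) = 1.978655
t=0.240000, w=1.978655:
  k1 = f(0.240000, 1.978655) = -1.679195
  k2 = f(0.480000, 1.575648) = -0.702184
  w ← 1.978655 + (0.24/2)·(-1.679195 + (-0.702184)) = 1.692889
w(0.48) ≈ 1.6929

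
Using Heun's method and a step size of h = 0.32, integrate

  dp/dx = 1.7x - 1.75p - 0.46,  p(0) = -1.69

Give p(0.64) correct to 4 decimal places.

-0.5068

Heun: k1 = f(x_n, p_n); k2 = f(x_n + h, p_n + h·k1); p_{n+1} = p_n + (h/2)·(k1 + k2).
x=0.000000, p=-1.690000:
  k1 = f(0.000000, -1.690000) = 2.497500
  k2 = f(0.320000, -0.890800) = 1.642900
  p ← -1.690000 + (0.32/2)·(2.497500 + 1.642900) = -1.027536
x=0.320000, p=-1.027536:
  k1 = f(0.320000, -1.027536) = 1.882188
  k2 = f(0.640000, -0.425236) = 1.372163
  p ← -1.027536 + (0.32/2)·(1.882188 + 1.372163) = -0.506840
p(0.64) ≈ -0.5068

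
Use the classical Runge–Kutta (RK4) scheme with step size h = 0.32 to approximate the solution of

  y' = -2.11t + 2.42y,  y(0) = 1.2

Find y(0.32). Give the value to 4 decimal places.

RK4: k1 = f(t_n, y_n); k2 = f(t_n + h/2, y_n + (h/2)·k1); k3 = f(t_n + h/2, y_n + (h/2)·k2); k4 = f(t_n + h, y_n + h·k3); y_{n+1} = y_n + (h/6)·(k1 + 2k2 + 2k3 + k4).
t=0.000000, y=1.200000:
  k1 = f(0.000000, 1.200000) = 2.904000
  k2 = f(0.160000, 1.664640) = 3.690829
  k3 = f(0.160000, 1.790533) = 3.995489
  k4 = f(0.320000, 2.478556) = 5.322907
  y ← 1.200000 + (0.32/6)·(k1 + 2k2 + 2k3 + k4) = 2.458642
y(0.32) ≈ 2.4586

2.4586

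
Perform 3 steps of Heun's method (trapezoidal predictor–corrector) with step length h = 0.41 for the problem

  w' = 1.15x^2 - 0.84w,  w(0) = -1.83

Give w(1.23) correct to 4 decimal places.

-0.0559

Heun: k1 = f(x_n, w_n); k2 = f(x_n + h, w_n + h·k1); w_{n+1} = w_n + (h/2)·(k1 + k2).
x=0.000000, w=-1.830000:
  k1 = f(0.000000, -1.830000) = 1.537200
  k2 = f(0.410000, -1.199748) = 1.201103
  w ← -1.830000 + (0.41/2)·(1.537200 + 1.201103) = -1.268648
x=0.410000, w=-1.268648:
  k1 = f(0.410000, -1.268648) = 1.258979
  k2 = f(0.820000, -0.752466) = 1.405332
  w ← -1.268648 + (0.41/2)·(1.258979 + 1.405332) = -0.722464
x=0.820000, w=-0.722464:
  k1 = f(0.820000, -0.722464) = 1.380130
  k2 = f(1.230000, -0.156611) = 1.871388
  w ← -0.722464 + (0.41/2)·(1.380130 + 1.871388) = -0.055903
w(1.23) ≈ -0.0559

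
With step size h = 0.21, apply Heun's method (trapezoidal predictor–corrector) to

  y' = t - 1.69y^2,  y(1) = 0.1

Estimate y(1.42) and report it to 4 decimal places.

0.5219

Heun: k1 = f(t_n, y_n); k2 = f(t_n + h, y_n + h·k1); y_{n+1} = y_n + (h/2)·(k1 + k2).
t=1.000000, y=0.100000:
  k1 = f(1.000000, 0.100000) = 0.983100
  k2 = f(1.210000, 0.306451) = 1.051288
  y ← 0.100000 + (0.21/2)·(0.983100 + 1.051288) = 0.313611
t=1.210000, y=0.313611:
  k1 = f(1.210000, 0.313611) = 1.043786
  k2 = f(1.420000, 0.532806) = 0.940239
  y ← 0.313611 + (0.21/2)·(1.043786 + 0.940239) = 0.521933
y(1.42) ≈ 0.5219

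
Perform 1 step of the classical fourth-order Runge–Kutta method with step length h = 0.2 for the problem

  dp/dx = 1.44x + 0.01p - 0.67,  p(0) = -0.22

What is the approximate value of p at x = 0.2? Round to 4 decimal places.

RK4: k1 = f(x_n, p_n); k2 = f(x_n + h/2, p_n + (h/2)·k1); k3 = f(x_n + h/2, p_n + (h/2)·k2); k4 = f(x_n + h, p_n + h·k3); p_{n+1} = p_n + (h/6)·(k1 + 2k2 + 2k3 + k4).
x=0.000000, p=-0.220000:
  k1 = f(0.000000, -0.220000) = -0.672200
  k2 = f(0.100000, -0.287220) = -0.528872
  k3 = f(0.100000, -0.272887) = -0.528729
  k4 = f(0.200000, -0.325746) = -0.385257
  p ← -0.220000 + (0.2/6)·(k1 + 2k2 + 2k3 + k4) = -0.325755
p(0.2) ≈ -0.3258

-0.3258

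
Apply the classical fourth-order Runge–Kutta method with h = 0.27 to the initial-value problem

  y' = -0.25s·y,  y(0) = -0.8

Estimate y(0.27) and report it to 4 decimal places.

-0.7927

RK4: k1 = f(s_n, y_n); k2 = f(s_n + h/2, y_n + (h/2)·k1); k3 = f(s_n + h/2, y_n + (h/2)·k2); k4 = f(s_n + h, y_n + h·k3); y_{n+1} = y_n + (h/6)·(k1 + 2k2 + 2k3 + k4).
s=0.000000, y=-0.800000:
  k1 = f(0.000000, -0.800000) = 0.000000
  k2 = f(0.135000, -0.800000) = 0.027000
  k3 = f(0.135000, -0.796355) = 0.026877
  k4 = f(0.270000, -0.792743) = 0.053510
  y ← -0.800000 + (0.27/6)·(k1 + 2k2 + 2k3 + k4) = -0.792743
y(0.27) ≈ -0.7927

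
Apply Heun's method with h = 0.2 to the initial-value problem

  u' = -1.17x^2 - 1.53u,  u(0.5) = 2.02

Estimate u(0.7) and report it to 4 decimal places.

Heun: k1 = f(x_n, u_n); k2 = f(x_n + h, u_n + h·k1); u_{n+1} = u_n + (h/2)·(k1 + k2).
x=0.500000, u=2.020000:
  k1 = f(0.500000, 2.020000) = -3.383100
  k2 = f(0.700000, 1.343380) = -2.628671
  u ← 2.020000 + (0.2/2)·(-3.383100 + (-2.628671)) = 1.418823
u(0.7) ≈ 1.4188

1.4188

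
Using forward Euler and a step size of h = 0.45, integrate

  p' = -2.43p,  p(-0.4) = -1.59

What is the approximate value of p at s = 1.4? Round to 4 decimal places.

Euler: p_{n+1} = p_n + h·f(s_n, p_n).
s=-0.400000, p=-1.590000: f=3.863700 → p ← -1.590000 + 0.45·3.863700 = 0.148665
s=0.050000, p=0.148665: f=-0.361256 → p ← 0.148665 + 0.45·(-0.361256) = -0.013900
s=0.500000, p=-0.013900: f=0.033777 → p ← -0.013900 + 0.45·0.033777 = 0.001300
s=0.950000, p=0.001300: f=-0.003158 → p ← 0.001300 + 0.45·(-0.003158) = -0.000122
p(1.4) ≈ -0.0001

-0.0001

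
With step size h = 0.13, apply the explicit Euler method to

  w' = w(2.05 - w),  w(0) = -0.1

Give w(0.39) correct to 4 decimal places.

Euler: w_{n+1} = w_n + h·f(s_n, w_n).
s=0.000000, w=-0.100000: f=-0.215000 → w ← -0.100000 + 0.13·(-0.215000) = -0.127950
s=0.130000, w=-0.127950: f=-0.278669 → w ← -0.127950 + 0.13·(-0.278669) = -0.164177
s=0.260000, w=-0.164177: f=-0.363517 → w ← -0.164177 + 0.13·(-0.363517) = -0.211434
w(0.39) ≈ -0.2114

-0.2114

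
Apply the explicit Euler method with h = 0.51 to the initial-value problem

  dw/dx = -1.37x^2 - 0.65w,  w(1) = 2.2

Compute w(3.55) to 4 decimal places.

Euler: w_{n+1} = w_n + h·f(x_n, w_n).
x=1.000000, w=2.200000: f=-2.800000 → w ← 2.200000 + 0.51·(-2.800000) = 0.772000
x=1.510000, w=0.772000: f=-3.625537 → w ← 0.772000 + 0.51·(-3.625537) = -1.077024
x=2.020000, w=-1.077024: f=-4.890082 → w ← -1.077024 + 0.51·(-4.890082) = -3.570966
x=2.530000, w=-3.570966: f=-6.448105 → w ← -3.570966 + 0.51·(-6.448105) = -6.859500
x=3.040000, w=-6.859500: f=-8.202317 → w ← -6.859500 + 0.51·(-8.202317) = -11.042681
w(3.55) ≈ -11.0427

-11.0427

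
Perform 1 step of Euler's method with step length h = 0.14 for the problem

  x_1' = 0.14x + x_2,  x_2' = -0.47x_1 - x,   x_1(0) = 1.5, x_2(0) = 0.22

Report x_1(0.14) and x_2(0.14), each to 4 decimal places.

1.5308, 0.1213

Euler on (x_1,x_2): x_1_{n+1} = x_1_n + h·x_1', x_2_{n+1} = x_2_n + h·x_2'.
0.000000: (1.500000, 0.220000); f=(0.220000, -0.705000) → (1.530800, 0.121300)
(x_1(0.14), x_2(0.14)) ≈ (1.5308, 0.1213)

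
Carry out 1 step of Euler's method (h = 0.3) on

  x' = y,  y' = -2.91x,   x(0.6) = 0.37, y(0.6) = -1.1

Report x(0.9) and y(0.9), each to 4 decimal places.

0.0400, -1.4230

Euler on (x,y): x_{n+1} = x_n + h·x', y_{n+1} = y_n + h·y'.
0.600000: (0.370000, -1.100000); f=(-1.100000, -1.076700) → (0.040000, -1.423010)
(x(0.9), y(0.9)) ≈ (0.0400, -1.4230)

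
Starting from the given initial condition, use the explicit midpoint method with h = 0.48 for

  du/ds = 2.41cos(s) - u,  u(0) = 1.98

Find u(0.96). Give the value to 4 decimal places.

1.9597

Midpoint: k1 = f(s_n, u_n); k2 = f(s_n + h/2, u_n + (h/2)·k1); u_{n+1} = u_n + h·k2.
s=0.000000, u=1.980000:
  k1 = f(0.000000, 1.980000) = 0.430000
  k2 = f(0.240000, 2.083200) = 0.257725
  u ← 1.980000 + 0.48·0.257725 = 2.103708
s=0.480000, u=2.103708:
  k1 = f(0.480000, 2.103708) = 0.033950
  k2 = f(0.720000, 2.111856) = -0.300004
  u ← 2.103708 + 0.48·(-0.300004) = 1.959706
u(0.96) ≈ 1.9597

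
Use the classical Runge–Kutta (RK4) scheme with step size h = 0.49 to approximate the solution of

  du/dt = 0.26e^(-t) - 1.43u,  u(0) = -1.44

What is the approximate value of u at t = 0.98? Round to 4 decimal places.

RK4: k1 = f(t_n, u_n); k2 = f(t_n + h/2, u_n + (h/2)·k1); k3 = f(t_n + h/2, u_n + (h/2)·k2); k4 = f(t_n + h, u_n + h·k3); u_{n+1} = u_n + (h/6)·(k1 + 2k2 + 2k3 + k4).
t=0.000000, u=-1.440000:
  k1 = f(0.000000, -1.440000) = 2.319200
  k2 = f(0.245000, -0.871796) = 1.450171
  k3 = f(0.245000, -1.084708) = 1.754636
  k4 = f(0.490000, -0.580229) = 0.989010
  u ← -1.440000 + (0.49/6)·(k1 + 2k2 + 2k3 + k4) = -0.646378
t=0.490000, u=-0.646378:
  k1 = f(0.490000, -0.646378) = 1.083603
  k2 = f(0.735000, -0.380895) = 0.669351
  k3 = f(0.735000, -0.482387) = 0.814484
  k4 = f(0.980000, -0.247280) = 0.451192
  u ← -0.646378 + (0.49/6)·(k1 + 2k2 + 2k3 + k4) = -0.278676
u(0.98) ≈ -0.2787

-0.2787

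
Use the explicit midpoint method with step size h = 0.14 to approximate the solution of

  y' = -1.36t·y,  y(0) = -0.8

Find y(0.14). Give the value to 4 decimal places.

-0.7893

Midpoint: k1 = f(t_n, y_n); k2 = f(t_n + h/2, y_n + (h/2)·k1); y_{n+1} = y_n + h·k2.
t=0.000000, y=-0.800000:
  k1 = f(0.000000, -0.800000) = 0.000000
  k2 = f(0.070000, -0.800000) = 0.076160
  y ← -0.800000 + 0.14·0.076160 = -0.789338
y(0.14) ≈ -0.7893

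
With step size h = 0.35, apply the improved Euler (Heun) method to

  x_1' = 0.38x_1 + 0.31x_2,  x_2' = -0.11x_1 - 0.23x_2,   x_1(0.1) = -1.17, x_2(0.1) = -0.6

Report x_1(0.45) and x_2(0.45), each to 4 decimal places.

Heun on (x_1,x_2): k1 = f(t_n, state_n); k2 = f(t_n + h, state_n + h·k1); state_{n+1} = state_n + (h/2)·(k1 + k2).
0.100000: (-1.170000, -0.600000)
  k1 = (-0.630600, 0.266700)
  predictor → (-1.390710, -0.506655)
  k2 = (-0.685533, 0.269509)
  → (-1.400323, -0.506163)
(x_1(0.45), x_2(0.45)) ≈ (-1.4003, -0.5062)

-1.4003, -0.5062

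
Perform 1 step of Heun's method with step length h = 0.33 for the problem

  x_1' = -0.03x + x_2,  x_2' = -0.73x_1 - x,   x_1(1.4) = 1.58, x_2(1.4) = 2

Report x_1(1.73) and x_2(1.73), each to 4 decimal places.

Heun on (x_1,x_2): k1 = f(x_n, state_n); k2 = f(x_n + h, state_n + h·k1); state_{n+1} = state_n + (h/2)·(k1 + k2).
1.400000: (1.580000, 2.000000)
  k1 = (1.958000, -2.553400)
  predictor → (2.226140, 1.157378)
  k2 = (1.105478, -3.355082)
  → (2.085474, 1.025100)
(x_1(1.73), x_2(1.73)) ≈ (2.0855, 1.0251)

2.0855, 1.0251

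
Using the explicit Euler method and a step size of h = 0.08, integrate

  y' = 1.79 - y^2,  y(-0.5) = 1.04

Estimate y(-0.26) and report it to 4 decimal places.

Euler: y_{n+1} = y_n + h·f(t_n, y_n).
t=-0.500000, y=1.040000: f=0.708400 → y ← 1.040000 + 0.08·0.708400 = 1.096672
t=-0.420000, y=1.096672: f=0.587311 → y ← 1.096672 + 0.08·0.587311 = 1.143657
t=-0.340000, y=1.143657: f=0.482049 → y ← 1.143657 + 0.08·0.482049 = 1.182221
y(-0.26) ≈ 1.1822

1.1822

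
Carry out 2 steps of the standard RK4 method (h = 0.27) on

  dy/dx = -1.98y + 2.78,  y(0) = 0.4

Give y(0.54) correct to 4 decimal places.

1.0590

RK4: k1 = f(x_n, y_n); k2 = f(x_n + h/2, y_n + (h/2)·k1); k3 = f(x_n + h/2, y_n + (h/2)·k2); k4 = f(x_n + h, y_n + h·k3); y_{n+1} = y_n + (h/6)·(k1 + 2k2 + 2k3 + k4).
x=0.000000, y=0.400000:
  k1 = f(0.000000, 0.400000) = 1.988000
  k2 = f(0.135000, 0.668380) = 1.456608
  k3 = f(0.135000, 0.596642) = 1.598649
  k4 = f(0.270000, 0.831635) = 1.133362
  y ← 0.400000 + (0.27/6)·(k1 + 2k2 + 2k3 + k4) = 0.815434
x=0.270000, y=0.815434:
  k1 = f(0.270000, 0.815434) = 1.165440
  k2 = f(0.405000, 0.972769) = 0.853918
  k3 = f(0.405000, 0.930713) = 0.937188
  k4 = f(0.540000, 1.068475) = 0.664419
  y ← 0.815434 + (0.27/6)·(k1 + 2k2 + 2k3 + k4) = 1.058978
y(0.54) ≈ 1.0590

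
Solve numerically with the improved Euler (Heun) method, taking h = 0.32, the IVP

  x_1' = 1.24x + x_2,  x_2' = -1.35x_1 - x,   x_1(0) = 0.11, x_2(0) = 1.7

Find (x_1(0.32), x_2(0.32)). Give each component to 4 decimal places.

0.7099, 1.4838

Heun on (x_1,x_2): k1 = f(x_n, state_n); k2 = f(x_n + h, state_n + h·k1); state_{n+1} = state_n + (h/2)·(k1 + k2).
0.000000: (0.110000, 1.700000)
  k1 = (1.700000, -0.148500)
  predictor → (0.654000, 1.652480)
  k2 = (2.049280, -1.202900)
  → (0.709885, 1.483776)
(x_1(0.32), x_2(0.32)) ≈ (0.7099, 1.4838)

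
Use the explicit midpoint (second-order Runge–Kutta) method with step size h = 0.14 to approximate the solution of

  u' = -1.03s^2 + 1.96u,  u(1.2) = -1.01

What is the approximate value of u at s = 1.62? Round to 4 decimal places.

-3.5432

Midpoint: k1 = f(s_n, u_n); k2 = f(s_n + h/2, u_n + (h/2)·k1); u_{n+1} = u_n + h·k2.
s=1.200000, u=-1.010000:
  k1 = f(1.200000, -1.010000) = -3.462800
  k2 = f(1.270000, -1.252396) = -4.115983
  u ← -1.010000 + 0.14·(-4.115983) = -1.586238
s=1.340000, u=-1.586238:
  k1 = f(1.340000, -1.586238) = -4.958494
  k2 = f(1.410000, -1.933332) = -5.837074
  u ← -1.586238 + 0.14·(-5.837074) = -2.403428
s=1.480000, u=-2.403428:
  k1 = f(1.480000, -2.403428) = -6.966831
  k2 = f(1.550000, -2.891106) = -8.141143
  u ← -2.403428 + 0.14·(-8.141143) = -3.543188
u(1.62) ≈ -3.5432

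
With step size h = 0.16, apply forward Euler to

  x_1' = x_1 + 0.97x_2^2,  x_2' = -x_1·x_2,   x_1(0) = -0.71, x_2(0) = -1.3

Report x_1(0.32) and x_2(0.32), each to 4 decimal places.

-0.3259, -1.5777

Euler on (x_1,x_2): x_1_{n+1} = x_1_n + h·x_1', x_2_{n+1} = x_2_n + h·x_2'.
0.000000: (-0.710000, -1.300000); f=(0.929300, -0.923000) → (-0.561312, -1.447680)
0.160000: (-0.561312, -1.447680); f=(1.471592, -0.812600) → (-0.325857, -1.577696)
(x_1(0.32), x_2(0.32)) ≈ (-0.3259, -1.5777)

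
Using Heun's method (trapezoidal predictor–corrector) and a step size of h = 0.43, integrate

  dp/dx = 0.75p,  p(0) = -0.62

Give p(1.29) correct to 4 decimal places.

-1.6100

Heun: k1 = f(x_n, p_n); k2 = f(x_n + h, p_n + h·k1); p_{n+1} = p_n + (h/2)·(k1 + k2).
x=0.000000, p=-0.620000:
  k1 = f(0.000000, -0.620000) = -0.465000
  k2 = f(0.430000, -0.819950) = -0.614962
  p ← -0.620000 + (0.43/2)·(-0.465000 + (-0.614962)) = -0.852192
x=0.430000, p=-0.852192:
  k1 = f(0.430000, -0.852192) = -0.639144
  k2 = f(0.860000, -1.127024) = -0.845268
  p ← -0.852192 + (0.43/2)·(-0.639144 + (-0.845268)) = -1.171340
x=0.860000, p=-1.171340:
  k1 = f(0.860000, -1.171340) = -0.878505
  k2 = f(1.290000, -1.549098) = -1.161823
  p ← -1.171340 + (0.43/2)·(-0.878505 + (-1.161823)) = -1.610011
p(1.29) ≈ -1.6100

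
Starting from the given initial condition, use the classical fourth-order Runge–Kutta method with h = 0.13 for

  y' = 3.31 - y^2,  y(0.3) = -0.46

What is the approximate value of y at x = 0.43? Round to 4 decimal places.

RK4: k1 = f(x_n, y_n); k2 = f(x_n + h/2, y_n + (h/2)·k1); k3 = f(x_n + h/2, y_n + (h/2)·k2); k4 = f(x_n + h, y_n + h·k3); y_{n+1} = y_n + (h/6)·(k1 + 2k2 + 2k3 + k4).
x=0.300000, y=-0.460000:
  k1 = f(0.300000, -0.460000) = 3.098400
  k2 = f(0.365000, -0.258604) = 3.243124
  k3 = f(0.365000, -0.249197) = 3.247901
  k4 = f(0.430000, -0.037773) = 3.308573
  y ← -0.460000 + (0.13/6)·(k1 + 2k2 + 2k3 + k4) = -0.039905
y(0.43) ≈ -0.0399

-0.0399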